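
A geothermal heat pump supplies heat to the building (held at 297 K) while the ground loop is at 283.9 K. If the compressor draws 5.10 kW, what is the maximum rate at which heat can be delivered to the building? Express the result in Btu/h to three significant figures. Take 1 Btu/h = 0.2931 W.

The reservoir spacing is ΔT = 297 − 283.9 = 13.10 K.
COP_Carnot = T_H/ΔT = 297.00/13.10 = 22.67.
Q̇_max = COP_Carnot × Ẇ = 22.67 × 5.100 kW = 115.6 kW = 394500 Btu/h.

394000 Btu/h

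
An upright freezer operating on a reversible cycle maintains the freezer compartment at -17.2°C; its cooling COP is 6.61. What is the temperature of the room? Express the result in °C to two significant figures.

COP_R = T_C/(T_H − T_C) gives T_H − T_C = T_C/COP.
With T_C = 255.95 K, T_H = 255.95 × (1 + 1/6.61) = 294.67 K.
Converting, 294.67 K = 21.52°C.

22 °C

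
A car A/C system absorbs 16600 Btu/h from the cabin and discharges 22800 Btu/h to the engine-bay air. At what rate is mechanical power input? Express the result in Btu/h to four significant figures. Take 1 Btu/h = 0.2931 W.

For a cyclic device the first law requires Q̇_H = Q̇_C + Ẇ.
Ẇ = Q̇_H − Q̇_C = 6200 Btu/h.

6200 Btu/h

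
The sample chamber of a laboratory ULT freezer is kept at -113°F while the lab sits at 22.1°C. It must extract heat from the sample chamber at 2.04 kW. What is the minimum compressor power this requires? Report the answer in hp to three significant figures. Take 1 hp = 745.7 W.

1.46 hp

In absolute terms T_C = 192.59 K and T_H = 295.25 K, so ΔT = 102.7 K.
COP_Carnot = T_C/ΔT = 192.59/102.7 = 1.876.
Ẇ_min = Q̇/COP_Carnot = 2.040/1.876 = 1.087 kW = 1.458 hp.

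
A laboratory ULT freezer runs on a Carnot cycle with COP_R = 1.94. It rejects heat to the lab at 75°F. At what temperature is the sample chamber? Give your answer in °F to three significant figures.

-107 °F

For a Carnot refrigerator COP_R = T_C/(T_H − T_C), so T_C = COP·T_H/(1 + COP).
With T_H = 297.04 K, T_C = 1.94 × 297.04/2.940 = 196.01 K.
Converting, 196.01 K = -106.86°F.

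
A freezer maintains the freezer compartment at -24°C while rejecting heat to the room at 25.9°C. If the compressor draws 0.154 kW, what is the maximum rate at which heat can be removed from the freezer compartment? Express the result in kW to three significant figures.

0.769 kW

In absolute terms T_C = 249.15 K and T_H = 299.05 K, so ΔT = 49.90 K.
COP_Carnot = T_C/ΔT = 249.15/49.90 = 4.993.
Q̇_max = COP_Carnot × Ẇ = 4.993 × 0.1540 kW = 0.7689 kW.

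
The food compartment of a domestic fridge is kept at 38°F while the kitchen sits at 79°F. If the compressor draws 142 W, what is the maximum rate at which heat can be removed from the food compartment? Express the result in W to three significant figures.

1720 W

In absolute terms T_C = 276.48 K and T_H = 299.26 K, so ΔT = 22.78 K.
COP_Carnot = T_C/ΔT = 276.48/22.78 = 12.14.
Q̇_max = COP_Carnot × Ẇ = 12.14 × 142.0 W = 1724 W.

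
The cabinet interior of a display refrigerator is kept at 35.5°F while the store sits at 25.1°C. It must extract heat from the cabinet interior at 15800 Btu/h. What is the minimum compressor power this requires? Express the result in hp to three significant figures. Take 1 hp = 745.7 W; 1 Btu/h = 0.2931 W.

0.523 hp

In absolute terms T_C = 275.09 K and T_H = 298.25 K, so ΔT = 23.16 K.
COP_Carnot = T_C/ΔT = 275.09/23.16 = 11.88.
Ẇ_min = Q̇/COP_Carnot = 15800/11.88 = 1330 Btu/h = 0.5227 hp.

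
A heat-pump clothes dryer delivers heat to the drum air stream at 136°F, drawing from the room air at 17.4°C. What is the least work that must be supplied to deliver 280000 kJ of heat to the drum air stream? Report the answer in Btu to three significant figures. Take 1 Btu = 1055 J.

In absolute terms T_C = 290.55 K and T_H = 330.93 K, so ΔT = 40.38 K.
The reversible limit is COP_HP = T_H/ΔT = 8.196, so W_min = Q_H/COP = Q_H·ΔT/T_H.
W_min = 280000 × 40.38/330.93 = 34160 kJ = 32380 Btu.

32400 Btu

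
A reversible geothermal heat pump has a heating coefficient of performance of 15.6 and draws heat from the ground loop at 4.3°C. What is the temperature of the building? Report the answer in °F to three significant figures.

73.9 °F

COP_HP = T_H/(T_H − T_C) rearranges to T_H = COP·T_C/(COP − 1).
With T_C = 277.45 K, T_H = 15.6 × 277.45/14.60 = 296.45 K.
Converting, 296.45 K = 73.95°F.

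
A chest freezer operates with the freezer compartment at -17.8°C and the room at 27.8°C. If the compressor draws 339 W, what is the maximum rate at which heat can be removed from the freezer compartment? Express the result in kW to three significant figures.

1.90 kW

In absolute terms T_C = 255.35 K and T_H = 300.95 K, so ΔT = 45.60 K.
COP_Carnot = T_C/ΔT = 255.35/45.60 = 5.600.
Q̇_max = COP_Carnot × Ẇ = 5.600 × 339.0 W = 1898 W = 1.898 kW.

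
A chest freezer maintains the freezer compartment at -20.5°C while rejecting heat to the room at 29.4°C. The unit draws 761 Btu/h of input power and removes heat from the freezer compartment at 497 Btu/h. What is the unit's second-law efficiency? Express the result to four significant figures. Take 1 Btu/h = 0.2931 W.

COP_actual = Q̇_C/Ẇ = 497.0/761.0 = 0.6531.
In absolute terms T_C = 252.65 K and T_H = 302.55 K, so ΔT = 49.90 K.
COP_Carnot = T_C/ΔT = 252.65/49.90 = 5.063.
η_II = COP_actual/COP_Carnot = 0.6531/5.063 = 0.1290.

0.1290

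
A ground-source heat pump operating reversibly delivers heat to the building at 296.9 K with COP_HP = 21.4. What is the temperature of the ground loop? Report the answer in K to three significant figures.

283 K

COP_HP = T_H/(T_H − T_C) gives T_H − T_C = T_H/COP.
With T_H = 296.90 K, T_C = 296.90 × (1 − 1/21.4) = 283.03 K.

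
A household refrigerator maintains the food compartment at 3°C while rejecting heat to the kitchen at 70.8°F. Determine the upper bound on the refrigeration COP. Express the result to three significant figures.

14.9

In absolute terms T_C = 276.15 K and T_H = 294.71 K, so ΔT = 18.56 K.
For a reversible cycle, COP_Carnot = T_C/ΔT = 276.15/18.56 = 14.88.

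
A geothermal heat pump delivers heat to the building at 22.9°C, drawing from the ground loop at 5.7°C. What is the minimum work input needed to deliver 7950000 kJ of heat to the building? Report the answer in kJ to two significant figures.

In absolute terms T_C = 278.85 K and T_H = 296.05 K, so ΔT = 17.20 K.
The reversible limit is COP_HP = T_H/ΔT = 17.21, so W_min = Q_H/COP = Q_H·ΔT/T_H.
W_min = 7950000 × 17.20/296.05 = 461900 kJ.

460000 kJ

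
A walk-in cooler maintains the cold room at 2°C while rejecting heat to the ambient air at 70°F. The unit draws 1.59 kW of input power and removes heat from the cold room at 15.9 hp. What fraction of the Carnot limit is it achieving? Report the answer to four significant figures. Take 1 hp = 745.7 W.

Converting, Q̇_C = 15.90 hp = 11.86 kW, so COP_actual = Q̇_C/Ẇ = 11.86/1.590 = 7.457.
In absolute terms T_C = 275.15 K and T_H = 294.26 K, so ΔT = 19.11 K.
COP_Carnot = T_C/ΔT = 275.15/19.11 = 14.40.
η_II = COP_actual/COP_Carnot = 7.457/14.40 = 0.5179.

0.5179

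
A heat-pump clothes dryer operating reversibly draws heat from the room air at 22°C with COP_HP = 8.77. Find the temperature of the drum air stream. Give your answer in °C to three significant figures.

60.0 °C

COP_HP = T_H/(T_H − T_C) rearranges to T_H = COP·T_C/(COP − 1).
With T_C = 295.15 K, T_H = 8.77 × 295.15/7.770 = 333.14 K.
Converting, 333.14 K = 59.99°C.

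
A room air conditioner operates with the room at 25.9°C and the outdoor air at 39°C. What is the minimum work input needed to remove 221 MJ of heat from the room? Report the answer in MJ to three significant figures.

In absolute terms T_C = 299.05 K and T_H = 312.15 K, so ΔT = 13.10 K.
The reversible limit is COP_R = T_C/ΔT = 22.83, so W_min = Q_C/COP = Q_C·ΔT/T_C.
W_min = 221.0 × 13.10/299.05 = 9.681 MJ.

9.68 MJ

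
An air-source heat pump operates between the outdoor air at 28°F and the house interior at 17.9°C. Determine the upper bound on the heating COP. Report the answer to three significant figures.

In absolute terms T_C = 270.93 K and T_H = 291.05 K, so ΔT = 20.12 K.
For a reversible cycle, COP_Carnot = T_H/ΔT = 291.05/20.12 = 14.46.

14.5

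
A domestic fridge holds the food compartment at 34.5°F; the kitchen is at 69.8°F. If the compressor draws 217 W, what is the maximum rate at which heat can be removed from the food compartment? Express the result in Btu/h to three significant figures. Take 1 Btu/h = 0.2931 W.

10400 Btu/h

In absolute terms T_C = 274.54 K and T_H = 294.15 K, so ΔT = 19.61 K.
COP_Carnot = T_C/ΔT = 274.54/19.61 = 14.00.
Q̇_max = COP_Carnot × Ẇ = 14.00 × 217.0 W = 3038 W = 10360 Btu/h.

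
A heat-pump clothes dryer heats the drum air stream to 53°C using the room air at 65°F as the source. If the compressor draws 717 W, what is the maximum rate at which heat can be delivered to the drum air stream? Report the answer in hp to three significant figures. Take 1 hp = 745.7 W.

9.05 hp

In absolute terms T_C = 291.48 K and T_H = 326.15 K, so ΔT = 34.67 K.
COP_Carnot = T_H/ΔT = 326.15/34.67 = 9.408.
Q̇_max = COP_Carnot × Ẇ = 9.408 × 717.0 W = 6746 W = 9.046 hp.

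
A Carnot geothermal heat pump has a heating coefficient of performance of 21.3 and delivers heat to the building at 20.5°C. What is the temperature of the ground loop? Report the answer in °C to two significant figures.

COP_HP = T_H/(T_H − T_C) gives T_H − T_C = T_H/COP.
With T_H = 293.65 K, T_C = 293.65 × (1 − 1/21.3) = 279.86 K.
Converting, 279.86 K = 6.71°C.

6.7 °C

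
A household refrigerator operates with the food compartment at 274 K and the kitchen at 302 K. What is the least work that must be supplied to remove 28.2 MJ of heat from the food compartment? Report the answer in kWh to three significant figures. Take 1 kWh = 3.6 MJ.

0.800 kWh

The reservoir spacing is ΔT = 302 − 274 = 28.00 K.
The reversible limit is COP_R = T_C/ΔT = 9.786, so W_min = Q_C/COP = Q_C·ΔT/T_C.
W_min = 28.20 × 28.00/274.00 = 2.882 MJ = 0.8005 kWh.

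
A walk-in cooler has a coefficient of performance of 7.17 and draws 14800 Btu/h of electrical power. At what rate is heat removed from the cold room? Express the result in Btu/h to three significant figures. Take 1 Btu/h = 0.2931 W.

Q̇_C = COP × Ẇ = 7.17 × 14800 = 106100 Btu/h.

106000 Btu/h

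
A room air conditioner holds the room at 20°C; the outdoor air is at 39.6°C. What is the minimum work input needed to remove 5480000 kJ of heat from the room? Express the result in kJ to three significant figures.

366000 kJ

In absolute terms T_C = 293.15 K and T_H = 312.75 K, so ΔT = 19.60 K.
The reversible limit is COP_R = T_C/ΔT = 14.96, so W_min = Q_C/COP = Q_C·ΔT/T_C.
W_min = 5480000 × 19.60/293.15 = 366400 kJ.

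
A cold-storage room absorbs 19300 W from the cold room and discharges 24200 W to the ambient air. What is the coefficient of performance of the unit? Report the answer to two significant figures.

The first law gives Q̇_H = Q̇_C + Ẇ, so the three rates are Q̇_C = 19300, Q̇_H = 24200, Ẇ = 4900 W.
COP_R = Q̇_C/Ẇ = 19300/4900 = 3.939.

3.9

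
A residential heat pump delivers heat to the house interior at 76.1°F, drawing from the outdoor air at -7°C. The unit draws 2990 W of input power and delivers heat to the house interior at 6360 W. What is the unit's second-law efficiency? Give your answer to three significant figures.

0.225

COP_actual = Q̇_H/Ẇ = 6360/2990 = 2.127.
In absolute terms T_C = 266.15 K and T_H = 297.65 K, so ΔT = 31.50 K.
COP_Carnot = T_H/ΔT = 297.65/31.50 = 9.449.
η_II = COP_actual/COP_Carnot = 2.127/9.449 = 0.2251.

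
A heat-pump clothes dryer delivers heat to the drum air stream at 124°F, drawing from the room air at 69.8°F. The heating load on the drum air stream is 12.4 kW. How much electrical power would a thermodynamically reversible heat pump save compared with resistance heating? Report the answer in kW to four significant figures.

In absolute terms T_C = 294.15 K and T_H = 324.26 K, so ΔT = 30.11 K.
COP_Carnot = T_H/ΔT = 324.26/30.11 = 10.77.
Resistance heating needs Ẇ_res = Q̇_H = 12.40 kW; the reversible heat pump needs only Ẇ_hp = Q̇_H/COP = 1.151 kW.
Saving = 12.40 − 1.151 = 11.25 kW.

11.25 kW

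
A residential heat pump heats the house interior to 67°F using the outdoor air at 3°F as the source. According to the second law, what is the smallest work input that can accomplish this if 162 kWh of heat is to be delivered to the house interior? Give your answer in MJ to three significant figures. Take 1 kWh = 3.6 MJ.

70.9 MJ

In absolute terms T_C = 257.04 K and T_H = 292.59 K, so ΔT = 35.56 K.
The reversible limit is COP_HP = T_H/ΔT = 8.229, so W_min = Q_H/COP = Q_H·ΔT/T_H.
W_min = 162.0 × 35.56/292.59 = 19.69 kWh = 70.87 MJ.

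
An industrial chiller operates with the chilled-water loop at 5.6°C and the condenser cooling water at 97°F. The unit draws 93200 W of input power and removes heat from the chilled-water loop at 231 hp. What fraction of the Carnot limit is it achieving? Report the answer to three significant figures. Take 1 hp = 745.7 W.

0.202

Converting, Q̇_C = 231.0 hp = 172300 W, so COP_actual = Q̇_C/Ẇ = 172300/93200 = 1.848.
In absolute terms T_C = 278.75 K and T_H = 309.26 K, so ΔT = 30.51 K.
COP_Carnot = T_C/ΔT = 278.75/30.51 = 9.136.
η_II = COP_actual/COP_Carnot = 1.848/9.136 = 0.2023.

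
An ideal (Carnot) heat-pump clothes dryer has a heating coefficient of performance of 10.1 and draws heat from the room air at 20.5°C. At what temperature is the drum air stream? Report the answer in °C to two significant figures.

COP_HP = T_H/(T_H − T_C) rearranges to T_H = COP·T_C/(COP − 1).
With T_C = 293.65 K, T_H = 10.1 × 293.65/9.100 = 325.92 K.
Converting, 325.92 K = 52.77°C.

53 °C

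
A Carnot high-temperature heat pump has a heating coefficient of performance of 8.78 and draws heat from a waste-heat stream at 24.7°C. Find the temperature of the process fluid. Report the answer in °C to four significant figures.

62.98 °C

COP_HP = T_H/(T_H − T_C) rearranges to T_H = COP·T_C/(COP − 1).
With T_C = 297.85 K, T_H = 8.78 × 297.85/7.780 = 336.13 K.
Converting, 336.13 K = 62.98°C.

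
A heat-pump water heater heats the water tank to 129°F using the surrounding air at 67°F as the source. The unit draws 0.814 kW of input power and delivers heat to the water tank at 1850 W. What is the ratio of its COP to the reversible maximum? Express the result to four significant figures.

0.2394

Converting, Q̇_H = 1850 W = 1.850 kW, so COP_actual = Q̇_H/Ẇ = 1.850/0.8140 = 2.273.
In absolute terms T_C = 292.59 K and T_H = 327.04 K, so ΔT = 34.44 K.
COP_Carnot = T_H/ΔT = 327.04/34.44 = 9.495.
η_II = COP_actual/COP_Carnot = 2.273/9.495 = 0.2394.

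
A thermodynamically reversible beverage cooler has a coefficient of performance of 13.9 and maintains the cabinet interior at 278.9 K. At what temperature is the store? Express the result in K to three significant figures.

299 K

COP_R = T_C/(T_H − T_C) gives T_H − T_C = T_C/COP.
With T_C = 278.90 K, T_H = 278.90 × (1 + 1/13.9) = 298.96 K.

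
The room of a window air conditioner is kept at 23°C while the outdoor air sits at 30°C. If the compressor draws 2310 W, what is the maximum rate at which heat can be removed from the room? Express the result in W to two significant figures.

In absolute terms T_C = 296.15 K and T_H = 303.15 K, so ΔT = 7.000 K.
COP_Carnot = T_C/ΔT = 296.15/7.000 = 42.31.
Q̇_max = COP_Carnot × Ẇ = 42.31 × 2310 W = 97730 W.

98000 W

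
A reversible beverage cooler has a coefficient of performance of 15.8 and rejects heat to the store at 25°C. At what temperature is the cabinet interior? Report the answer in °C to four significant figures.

For a Carnot refrigerator COP_R = T_C/(T_H − T_C), so T_C = COP·T_H/(1 + COP).
With T_H = 298.15 K, T_C = 15.8 × 298.15/16.80 = 280.40 K.
Converting, 280.40 K = 7.25°C.

7.253 °C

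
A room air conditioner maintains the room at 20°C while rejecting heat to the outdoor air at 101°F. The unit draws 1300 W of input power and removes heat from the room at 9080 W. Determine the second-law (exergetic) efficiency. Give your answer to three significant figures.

0.437

COP_actual = Q̇_C/Ẇ = 9080/1300 = 6.985.
In absolute terms T_C = 293.15 K and T_H = 311.48 K, so ΔT = 18.33 K.
COP_Carnot = T_C/ΔT = 293.15/18.33 = 15.99.
η_II = COP_actual/COP_Carnot = 6.985/15.99 = 0.4368.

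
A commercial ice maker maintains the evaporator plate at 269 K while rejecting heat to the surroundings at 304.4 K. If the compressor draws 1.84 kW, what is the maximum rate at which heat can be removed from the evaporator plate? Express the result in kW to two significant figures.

The reservoir spacing is ΔT = 304.4 − 269 = 35.40 K.
COP_Carnot = T_C/ΔT = 269.00/35.40 = 7.599.
Q̇_max = COP_Carnot × Ẇ = 7.599 × 1.840 kW = 13.98 kW.

14 kW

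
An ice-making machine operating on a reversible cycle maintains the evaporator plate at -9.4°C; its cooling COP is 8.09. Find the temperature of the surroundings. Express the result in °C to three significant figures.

23.2 °C

COP_R = T_C/(T_H − T_C) gives T_H − T_C = T_C/COP.
With T_C = 263.75 K, T_H = 263.75 × (1 + 1/8.09) = 296.35 K.
Converting, 296.35 K = 23.20°C.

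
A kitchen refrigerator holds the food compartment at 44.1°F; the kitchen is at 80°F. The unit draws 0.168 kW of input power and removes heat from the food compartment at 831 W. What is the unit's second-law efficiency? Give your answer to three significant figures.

Converting, Q̇_C = 831.0 W = 0.8310 kW, so COP_actual = Q̇_C/Ẇ = 0.8310/0.1680 = 4.946.
In absolute terms T_C = 279.87 K and T_H = 299.82 K, so ΔT = 19.94 K.
COP_Carnot = T_C/ΔT = 279.87/19.94 = 14.03.
η_II = COP_actual/COP_Carnot = 4.946/14.03 = 0.3525.

0.352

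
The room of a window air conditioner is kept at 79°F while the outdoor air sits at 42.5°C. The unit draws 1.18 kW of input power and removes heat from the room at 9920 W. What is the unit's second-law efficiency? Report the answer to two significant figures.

Converting, Q̇_C = 9920 W = 9.920 kW, so COP_actual = Q̇_C/Ẇ = 9.920/1.180 = 8.407.
In absolute terms T_C = 299.26 K and T_H = 315.65 K, so ΔT = 16.39 K.
COP_Carnot = T_C/ΔT = 299.26/16.39 = 18.26.
η_II = COP_actual/COP_Carnot = 8.407/18.26 = 0.4604.

0.46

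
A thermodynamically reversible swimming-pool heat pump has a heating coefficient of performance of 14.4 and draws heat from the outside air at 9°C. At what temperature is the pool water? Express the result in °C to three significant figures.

COP_HP = T_H/(T_H − T_C) rearranges to T_H = COP·T_C/(COP − 1).
With T_C = 282.15 K, T_H = 14.4 × 282.15/13.40 = 303.21 K.
Converting, 303.21 K = 30.06°C.

30.1 °C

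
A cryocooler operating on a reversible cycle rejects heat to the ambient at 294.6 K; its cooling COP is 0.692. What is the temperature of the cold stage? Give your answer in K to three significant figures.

For a Carnot refrigerator COP_R = T_C/(T_H − T_C), so T_C = COP·T_H/(1 + COP).
With T_H = 294.60 K, T_C = 0.692 × 294.60/1.692 = 120.49 K.

120 K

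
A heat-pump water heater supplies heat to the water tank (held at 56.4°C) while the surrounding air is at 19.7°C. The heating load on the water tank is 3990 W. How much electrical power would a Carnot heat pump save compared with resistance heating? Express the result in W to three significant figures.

3550 W

In absolute terms T_C = 292.85 K and T_H = 329.55 K, so ΔT = 36.70 K.
COP_Carnot = T_H/ΔT = 329.55/36.70 = 8.980.
Resistance heating needs Ẇ_res = Q̇_H = 3990 W; the reversible heat pump needs only Ẇ_hp = Q̇_H/COP = 444.3 W.
Saving = 3990 − 444.3 = 3546 W.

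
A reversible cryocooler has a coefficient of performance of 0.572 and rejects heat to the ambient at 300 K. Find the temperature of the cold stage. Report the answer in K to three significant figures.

For a Carnot refrigerator COP_R = T_C/(T_H − T_C), so T_C = COP·T_H/(1 + COP).
With T_H = 300.00 K, T_C = 0.572 × 300.00/1.572 = 109.16 K.

109 K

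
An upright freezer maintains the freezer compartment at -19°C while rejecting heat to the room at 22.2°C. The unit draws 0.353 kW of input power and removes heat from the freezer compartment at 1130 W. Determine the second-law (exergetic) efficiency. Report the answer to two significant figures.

Converting, Q̇_C = 1130 W = 1.130 kW, so COP_actual = Q̇_C/Ẇ = 1.130/0.3530 = 3.201.
In absolute terms T_C = 254.15 K and T_H = 295.35 K, so ΔT = 41.20 K.
COP_Carnot = T_C/ΔT = 254.15/41.20 = 6.169.
η_II = COP_actual/COP_Carnot = 3.201/6.169 = 0.5189.

0.52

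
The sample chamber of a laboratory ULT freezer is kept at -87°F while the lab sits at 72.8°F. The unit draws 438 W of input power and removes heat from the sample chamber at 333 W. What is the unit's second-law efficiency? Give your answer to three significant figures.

0.326

COP_actual = Q̇_C/Ẇ = 333.0/438.0 = 0.7603.
In absolute terms T_C = 207.04 K and T_H = 295.82 K, so ΔT = 88.78 K.
COP_Carnot = T_C/ΔT = 207.04/88.78 = 2.332.
η_II = COP_actual/COP_Carnot = 0.7603/2.332 = 0.3260.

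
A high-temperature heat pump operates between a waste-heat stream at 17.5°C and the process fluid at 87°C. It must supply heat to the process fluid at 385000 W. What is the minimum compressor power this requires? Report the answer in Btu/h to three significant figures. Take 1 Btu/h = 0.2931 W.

In absolute terms T_C = 290.65 K and T_H = 360.15 K, so ΔT = 69.50 K.
COP_Carnot = T_H/ΔT = 360.15/69.50 = 5.182.
Ẇ_min = Q̇/COP_Carnot = 385000/5.182 = 74300 W = 253500 Btu/h.

253000 Btu/h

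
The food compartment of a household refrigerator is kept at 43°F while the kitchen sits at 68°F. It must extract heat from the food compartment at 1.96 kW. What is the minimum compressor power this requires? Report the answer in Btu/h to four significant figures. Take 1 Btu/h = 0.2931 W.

In absolute terms T_C = 279.26 K and T_H = 293.15 K, so ΔT = 13.89 K.
COP_Carnot = T_C/ΔT = 279.26/13.89 = 20.11.
Ẇ_min = Q̇/COP_Carnot = 1.960/20.11 = 0.09748 kW = 332.6 Btu/h.

332.6 Btu/h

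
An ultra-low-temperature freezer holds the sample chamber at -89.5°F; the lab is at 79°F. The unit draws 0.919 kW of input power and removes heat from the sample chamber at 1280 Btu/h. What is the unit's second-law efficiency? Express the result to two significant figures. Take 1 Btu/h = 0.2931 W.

Converting, Q̇_C = 1280 Btu/h = 0.3752 kW, so COP_actual = Q̇_C/Ẇ = 0.3752/0.9190 = 0.4082.
In absolute terms T_C = 205.65 K and T_H = 299.26 K, so ΔT = 93.61 K.
COP_Carnot = T_C/ΔT = 205.65/93.61 = 2.197.
η_II = COP_actual/COP_Carnot = 0.4082/2.197 = 0.1858.

0.19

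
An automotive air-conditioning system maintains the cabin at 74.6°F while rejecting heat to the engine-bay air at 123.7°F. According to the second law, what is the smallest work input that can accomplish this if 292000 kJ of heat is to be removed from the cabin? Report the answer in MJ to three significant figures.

26.8 MJ

In absolute terms T_C = 296.82 K and T_H = 324.09 K, so ΔT = 27.28 K.
The reversible limit is COP_R = T_C/ΔT = 10.88, so W_min = Q_C/COP = Q_C·ΔT/T_C.
W_min = 292000 × 27.28/296.82 = 26840 kJ = 26.84 MJ.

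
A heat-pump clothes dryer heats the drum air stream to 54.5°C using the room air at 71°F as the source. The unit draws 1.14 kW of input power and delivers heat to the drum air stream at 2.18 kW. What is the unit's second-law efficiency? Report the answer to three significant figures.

COP_actual = Q̇_H/Ẇ = 2.180/1.140 = 1.912.
In absolute terms T_C = 294.82 K and T_H = 327.65 K, so ΔT = 32.83 K.
COP_Carnot = T_H/ΔT = 327.65/32.83 = 9.979.
η_II = COP_actual/COP_Carnot = 1.912/9.979 = 0.1916.

0.192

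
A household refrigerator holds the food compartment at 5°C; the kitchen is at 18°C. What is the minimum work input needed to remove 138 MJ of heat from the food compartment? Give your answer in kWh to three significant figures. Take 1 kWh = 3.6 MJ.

In absolute terms T_C = 278.15 K and T_H = 291.15 K, so ΔT = 13.00 K.
The reversible limit is COP_R = T_C/ΔT = 21.40, so W_min = Q_C/COP = Q_C·ΔT/T_C.
W_min = 138.0 × 13.00/278.15 = 6.450 MJ = 1.792 kWh.

1.79 kWh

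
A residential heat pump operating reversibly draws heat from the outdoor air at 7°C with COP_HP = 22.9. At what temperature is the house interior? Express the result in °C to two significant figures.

20 °C

COP_HP = T_H/(T_H − T_C) rearranges to T_H = COP·T_C/(COP − 1).
With T_C = 280.15 K, T_H = 22.9 × 280.15/21.90 = 292.94 K.
Converting, 292.94 K = 19.79°C.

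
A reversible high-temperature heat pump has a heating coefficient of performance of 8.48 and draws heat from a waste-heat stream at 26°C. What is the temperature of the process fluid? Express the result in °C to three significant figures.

COP_HP = T_H/(T_H − T_C) rearranges to T_H = COP·T_C/(COP − 1).
With T_C = 299.15 K, T_H = 8.48 × 299.15/7.480 = 339.14 K.
Converting, 339.14 K = 65.99°C.

66.0 °C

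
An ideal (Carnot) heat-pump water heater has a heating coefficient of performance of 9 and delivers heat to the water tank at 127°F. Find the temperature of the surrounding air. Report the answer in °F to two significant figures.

COP_HP = T_H/(T_H − T_C) gives T_H − T_C = T_H/COP.
With T_H = 325.93 K, T_C = 325.93 × (1 − 1/9) = 289.71 K.
Converting, 289.71 K = 61.81°F.

62 °F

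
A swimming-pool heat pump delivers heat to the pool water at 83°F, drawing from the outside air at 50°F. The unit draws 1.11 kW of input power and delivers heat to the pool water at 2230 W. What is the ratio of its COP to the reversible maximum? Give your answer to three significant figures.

0.122

Converting, Q̇_H = 2230 W = 2.230 kW, so COP_actual = Q̇_H/Ẇ = 2.230/1.110 = 2.009.
In absolute terms T_C = 283.15 K and T_H = 301.48 K, so ΔT = 18.33 K.
COP_Carnot = T_H/ΔT = 301.48/18.33 = 16.44.
η_II = COP_actual/COP_Carnot = 2.009/16.44 = 0.1222.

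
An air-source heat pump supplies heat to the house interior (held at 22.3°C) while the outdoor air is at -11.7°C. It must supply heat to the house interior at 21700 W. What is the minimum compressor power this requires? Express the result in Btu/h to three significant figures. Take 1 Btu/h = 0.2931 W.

8520 Btu/h

In absolute terms T_C = 261.45 K and T_H = 295.45 K, so ΔT = 34.00 K.
COP_Carnot = T_H/ΔT = 295.45/34.00 = 8.690.
Ẇ_min = Q̇/COP_Carnot = 21700/8.690 = 2497 W = 8520 Btu/h.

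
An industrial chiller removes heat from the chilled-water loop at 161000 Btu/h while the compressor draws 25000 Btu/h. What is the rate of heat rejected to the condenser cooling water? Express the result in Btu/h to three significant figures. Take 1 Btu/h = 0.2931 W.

186000 Btu/h

For a cyclic device the first law requires Q̇_H = Q̇_C + Ẇ.
Q̇_H = Q̇_C + Ẇ = 186000 Btu/h.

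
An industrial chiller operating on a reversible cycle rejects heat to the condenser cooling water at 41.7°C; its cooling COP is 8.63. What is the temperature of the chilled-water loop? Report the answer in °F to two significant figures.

For a Carnot refrigerator COP_R = T_C/(T_H − T_C), so T_C = COP·T_H/(1 + COP).
With T_H = 314.85 K, T_C = 8.63 × 314.85/9.630 = 282.16 K.
Converting, 282.16 K = 48.21°F.

48 °F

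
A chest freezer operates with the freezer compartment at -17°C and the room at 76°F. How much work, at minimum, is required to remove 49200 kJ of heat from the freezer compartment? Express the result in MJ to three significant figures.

7.96 MJ

In absolute terms T_C = 256.15 K and T_H = 297.59 K, so ΔT = 41.44 K.
The reversible limit is COP_R = T_C/ΔT = 6.181, so W_min = Q_C/COP = Q_C·ΔT/T_C.
W_min = 49200 × 41.44/256.15 = 7960 kJ = 7.960 MJ.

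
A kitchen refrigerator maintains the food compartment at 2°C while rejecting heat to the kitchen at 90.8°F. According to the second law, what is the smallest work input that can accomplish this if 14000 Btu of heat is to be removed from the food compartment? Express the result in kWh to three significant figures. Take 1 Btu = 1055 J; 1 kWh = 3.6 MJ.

0.457 kWh

In absolute terms T_C = 275.15 K and T_H = 305.82 K, so ΔT = 30.67 K.
The reversible limit is COP_R = T_C/ΔT = 8.972, so W_min = Q_C/COP = Q_C·ΔT/T_C.
W_min = 14000 × 30.67/275.15 = 1560 Btu = 0.4573 kWh.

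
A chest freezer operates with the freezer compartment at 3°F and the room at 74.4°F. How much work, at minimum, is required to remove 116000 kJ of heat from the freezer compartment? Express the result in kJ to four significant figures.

17900 kJ

In absolute terms T_C = 257.04 K and T_H = 296.71 K, so ΔT = 39.67 K.
The reversible limit is COP_R = T_C/ΔT = 6.480, so W_min = Q_C/COP = Q_C·ΔT/T_C.
W_min = 116000 × 39.67/257.04 = 17900 kJ.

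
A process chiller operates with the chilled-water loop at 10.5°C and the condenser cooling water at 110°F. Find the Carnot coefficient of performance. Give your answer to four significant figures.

8.639

In absolute terms T_C = 283.65 K and T_H = 316.48 K, so ΔT = 32.83 K.
For a reversible cycle, COP_Carnot = T_C/ΔT = 283.65/32.83 = 8.639.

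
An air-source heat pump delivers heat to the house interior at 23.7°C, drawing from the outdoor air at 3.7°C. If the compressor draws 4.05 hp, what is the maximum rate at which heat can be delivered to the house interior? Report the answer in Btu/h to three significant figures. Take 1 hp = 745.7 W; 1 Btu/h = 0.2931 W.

In absolute terms T_C = 276.85 K and T_H = 296.85 K, so ΔT = 20.00 K.
COP_Carnot = T_H/ΔT = 296.85/20.00 = 14.84.
Q̇_max = COP_Carnot × Ẇ = 14.84 × 4.050 hp = 60.11 hp = 152900 Btu/h.

153000 Btu/h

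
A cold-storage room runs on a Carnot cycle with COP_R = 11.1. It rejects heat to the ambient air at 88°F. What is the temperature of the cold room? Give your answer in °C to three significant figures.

For a Carnot refrigerator COP_R = T_C/(T_H − T_C), so T_C = COP·T_H/(1 + COP).
With T_H = 304.26 K, T_C = 11.1 × 304.26/12.10 = 279.12 K.
Converting, 279.12 K = 5.97°C.

5.97 °C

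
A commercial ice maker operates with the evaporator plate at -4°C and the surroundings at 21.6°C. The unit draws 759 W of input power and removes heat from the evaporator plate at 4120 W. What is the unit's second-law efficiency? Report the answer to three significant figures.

COP_actual = Q̇_C/Ẇ = 4120/759.0 = 5.428.
In absolute terms T_C = 269.15 K and T_H = 294.75 K, so ΔT = 25.60 K.
COP_Carnot = T_C/ΔT = 269.15/25.60 = 10.51.
η_II = COP_actual/COP_Carnot = 5.428/10.51 = 0.5163.

0.516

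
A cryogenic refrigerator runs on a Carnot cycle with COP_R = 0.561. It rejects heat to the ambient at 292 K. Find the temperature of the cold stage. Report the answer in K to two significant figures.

100 K

For a Carnot refrigerator COP_R = T_C/(T_H − T_C), so T_C = COP·T_H/(1 + COP).
With T_H = 292.00 K, T_C = 0.561 × 292.00/1.561 = 104.94 K.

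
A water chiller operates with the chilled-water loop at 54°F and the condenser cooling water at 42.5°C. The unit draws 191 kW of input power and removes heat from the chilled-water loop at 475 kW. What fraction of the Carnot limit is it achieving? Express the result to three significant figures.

COP_actual = Q̇_C/Ẇ = 475.0/191.0 = 2.487.
In absolute terms T_C = 285.37 K and T_H = 315.65 K, so ΔT = 30.28 K.
COP_Carnot = T_C/ΔT = 285.37/30.28 = 9.425.
η_II = COP_actual/COP_Carnot = 2.487/9.425 = 0.2639.

0.264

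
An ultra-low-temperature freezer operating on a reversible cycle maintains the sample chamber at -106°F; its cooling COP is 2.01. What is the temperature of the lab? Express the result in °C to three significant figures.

COP_R = T_C/(T_H − T_C) gives T_H − T_C = T_C/COP.
With T_C = 196.48 K, T_H = 196.48 × (1 + 1/2.01) = 294.24 K.
Converting, 294.24 K = 21.09°C.

21.1 °C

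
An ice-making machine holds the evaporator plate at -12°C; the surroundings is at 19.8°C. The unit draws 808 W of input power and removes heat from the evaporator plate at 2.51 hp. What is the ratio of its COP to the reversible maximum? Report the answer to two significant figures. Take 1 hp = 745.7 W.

0.28

Converting, Q̇_C = 2.510 hp = 1872 W, so COP_actual = Q̇_C/Ẇ = 1872/808.0 = 2.316.
In absolute terms T_C = 261.15 K and T_H = 292.95 K, so ΔT = 31.80 K.
COP_Carnot = T_C/ΔT = 261.15/31.80 = 8.212.
η_II = COP_actual/COP_Carnot = 2.316/8.212 = 0.2821.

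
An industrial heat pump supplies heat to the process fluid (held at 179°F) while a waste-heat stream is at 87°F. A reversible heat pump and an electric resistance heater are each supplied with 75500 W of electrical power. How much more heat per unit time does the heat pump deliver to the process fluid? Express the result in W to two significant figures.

In absolute terms T_C = 303.71 K and T_H = 354.82 K, so ΔT = 51.11 K.
COP_Carnot = T_H/ΔT = 354.82/51.11 = 6.942.
The heat pump delivers Q̇_H = COP × Ẇ = 524100 W; the resistance heater delivers Ẇ = 75500 W.
Extra = (COP − 1)·Ẇ = 448600 W.

450000 W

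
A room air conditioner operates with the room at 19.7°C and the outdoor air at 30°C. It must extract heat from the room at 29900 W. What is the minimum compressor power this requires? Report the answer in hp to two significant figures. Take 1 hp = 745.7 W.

In absolute terms T_C = 292.85 K and T_H = 303.15 K, so ΔT = 10.30 K.
COP_Carnot = T_C/ΔT = 292.85/10.30 = 28.43.
Ẇ_min = Q̇/COP_Carnot = 29900/28.43 = 1052 W = 1.410 hp.

1.4 hp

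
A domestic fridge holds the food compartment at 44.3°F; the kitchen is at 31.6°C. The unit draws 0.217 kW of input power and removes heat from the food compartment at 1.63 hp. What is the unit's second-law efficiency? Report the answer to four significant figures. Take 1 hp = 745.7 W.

0.4955

Converting, Q̇_C = 1.630 hp = 1.215 kW, so COP_actual = Q̇_C/Ẇ = 1.215/0.2170 = 5.601.
In absolute terms T_C = 279.98 K and T_H = 304.75 K, so ΔT = 24.77 K.
COP_Carnot = T_C/ΔT = 279.98/24.77 = 11.30.
η_II = COP_actual/COP_Carnot = 5.601/11.30 = 0.4955.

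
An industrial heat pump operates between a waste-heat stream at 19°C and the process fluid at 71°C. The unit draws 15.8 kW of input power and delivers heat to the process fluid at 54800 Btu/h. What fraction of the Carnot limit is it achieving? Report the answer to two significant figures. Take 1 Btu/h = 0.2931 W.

Converting, Q̇_H = 54800 Btu/h = 16.06 kW, so COP_actual = Q̇_H/Ẇ = 16.06/15.80 = 1.017.
In absolute terms T_C = 292.15 K and T_H = 344.15 K, so ΔT = 52.00 K.
COP_Carnot = T_H/ΔT = 344.15/52.00 = 6.618.
η_II = COP_actual/COP_Carnot = 1.017/6.618 = 0.1536.

0.15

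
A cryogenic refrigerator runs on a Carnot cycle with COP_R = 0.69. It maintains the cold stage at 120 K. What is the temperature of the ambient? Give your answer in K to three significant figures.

294 K

COP_R = T_C/(T_H − T_C) gives T_H − T_C = T_C/COP.
With T_C = 120.00 K, T_H = 120.00 × (1 + 1/0.69) = 293.91 K.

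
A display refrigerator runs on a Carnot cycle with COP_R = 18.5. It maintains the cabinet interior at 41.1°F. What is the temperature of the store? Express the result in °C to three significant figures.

20.1 °C

COP_R = T_C/(T_H − T_C) gives T_H − T_C = T_C/COP.
With T_C = 278.21 K, T_H = 278.21 × (1 + 1/18.5) = 293.24 K.
Converting, 293.24 K = 20.09°C.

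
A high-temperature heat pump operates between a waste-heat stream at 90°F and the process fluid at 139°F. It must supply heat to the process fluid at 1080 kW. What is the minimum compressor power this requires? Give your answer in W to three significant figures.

88400 W

In absolute terms T_C = 305.37 K and T_H = 332.59 K, so ΔT = 27.22 K.
COP_Carnot = T_H/ΔT = 332.59/27.22 = 12.22.
Ẇ_min = Q̇/COP_Carnot = 1080/12.22 = 88.40 kW = 88400 W.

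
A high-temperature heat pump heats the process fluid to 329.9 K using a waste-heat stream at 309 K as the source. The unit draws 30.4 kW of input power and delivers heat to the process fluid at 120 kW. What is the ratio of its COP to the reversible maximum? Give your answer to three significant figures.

COP_actual = Q̇_H/Ẇ = 120.0/30.40 = 3.947.
The reservoir spacing is ΔT = 329.9 − 309 = 20.90 K.
COP_Carnot = T_H/ΔT = 329.90/20.90 = 15.78.
η_II = COP_actual/COP_Carnot = 3.947/15.78 = 0.2501.

0.250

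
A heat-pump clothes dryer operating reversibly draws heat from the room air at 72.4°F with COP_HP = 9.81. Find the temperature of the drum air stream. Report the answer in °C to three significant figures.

56.0 °C

COP_HP = T_H/(T_H − T_C) rearranges to T_H = COP·T_C/(COP − 1).
With T_C = 295.59 K, T_H = 9.81 × 295.59/8.810 = 329.15 K.
Converting, 329.15 K = 56.00°C.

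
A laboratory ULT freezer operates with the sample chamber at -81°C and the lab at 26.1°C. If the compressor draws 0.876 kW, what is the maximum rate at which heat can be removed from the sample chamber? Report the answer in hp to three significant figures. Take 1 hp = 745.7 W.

In absolute terms T_C = 192.15 K and T_H = 299.25 K, so ΔT = 107.1 K.
COP_Carnot = T_C/ΔT = 192.15/107.1 = 1.794.
Q̇_max = COP_Carnot × Ẇ = 1.794 × 0.8760 kW = 1.572 kW = 2.108 hp.

2.11 hp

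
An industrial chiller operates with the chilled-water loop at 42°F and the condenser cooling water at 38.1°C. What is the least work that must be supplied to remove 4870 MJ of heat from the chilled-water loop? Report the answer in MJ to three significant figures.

In absolute terms T_C = 278.71 K and T_H = 311.25 K, so ΔT = 32.54 K.
The reversible limit is COP_R = T_C/ΔT = 8.564, so W_min = Q_C/COP = Q_C·ΔT/T_C.
W_min = 4870 × 32.54/278.71 = 568.7 MJ.

569 MJ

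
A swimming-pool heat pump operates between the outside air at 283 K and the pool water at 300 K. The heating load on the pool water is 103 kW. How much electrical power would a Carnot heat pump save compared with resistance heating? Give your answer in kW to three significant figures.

The reservoir spacing is ΔT = 300 − 283 = 17.00 K.
COP_Carnot = T_H/ΔT = 300.00/17.00 = 17.65.
Resistance heating needs Ẇ_res = Q̇_H = 103.0 kW; the reversible heat pump needs only Ẇ_hp = Q̇_H/COP = 5.837 kW.
Saving = 103.0 − 5.837 = 97.16 kW.

97.2 kW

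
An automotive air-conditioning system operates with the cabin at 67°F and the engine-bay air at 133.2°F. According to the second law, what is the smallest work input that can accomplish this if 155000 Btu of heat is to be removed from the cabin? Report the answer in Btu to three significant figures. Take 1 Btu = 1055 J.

In absolute terms T_C = 292.59 K and T_H = 329.37 K, so ΔT = 36.78 K.
The reversible limit is COP_R = T_C/ΔT = 7.956, so W_min = Q_C/COP = Q_C·ΔT/T_C.
W_min = 155000 × 36.78/292.59 = 19480 Btu.

19500 Btu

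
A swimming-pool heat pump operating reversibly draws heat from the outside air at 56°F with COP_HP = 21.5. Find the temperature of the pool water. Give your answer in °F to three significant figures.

COP_HP = T_H/(T_H − T_C) rearranges to T_H = COP·T_C/(COP − 1).
With T_C = 286.48 K, T_H = 21.5 × 286.48/20.50 = 300.46 K.
Converting, 300.46 K = 81.15°F.

81.2 °F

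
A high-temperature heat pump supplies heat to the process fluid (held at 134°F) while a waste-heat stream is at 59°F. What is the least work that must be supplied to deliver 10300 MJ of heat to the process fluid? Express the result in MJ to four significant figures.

1301 MJ

In absolute terms T_C = 288.15 K and T_H = 329.82 K, so ΔT = 41.67 K.
The reversible limit is COP_HP = T_H/ΔT = 7.916, so W_min = Q_H/COP = Q_H·ΔT/T_H.
W_min = 10300 × 41.67/329.82 = 1301 MJ.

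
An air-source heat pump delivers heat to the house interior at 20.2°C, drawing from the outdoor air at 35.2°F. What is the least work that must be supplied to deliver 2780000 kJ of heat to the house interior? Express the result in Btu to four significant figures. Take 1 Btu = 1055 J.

165500 Btu

In absolute terms T_C = 274.93 K and T_H = 293.35 K, so ΔT = 18.42 K.
The reversible limit is COP_HP = T_H/ΔT = 15.92, so W_min = Q_H/COP = Q_H·ΔT/T_H.
W_min = 2780000 × 18.42/293.35 = 174600 kJ = 165500 Btu.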